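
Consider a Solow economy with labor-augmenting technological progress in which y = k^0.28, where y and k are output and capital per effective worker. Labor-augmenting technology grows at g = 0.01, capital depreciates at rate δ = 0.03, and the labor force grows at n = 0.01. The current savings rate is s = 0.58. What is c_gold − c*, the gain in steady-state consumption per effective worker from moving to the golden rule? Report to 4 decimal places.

Δc ≈ 0.3176

Break-even investment rate: n + g + δ = 0.01 + 0.01 + 0.03 = 0.05.
Current steady state (s = 0.58): k* = (0.58/0.05)^(1/0.72) ≈ 30.0894, y* = 30.0894^0.28 ≈ 2.5939, c* = (1−0.58)·2.5939 ≈ 1.0894.
Golden rule sets MPK = n+g+δ: 0.28·k^(0.28−1) = 0.05, so k_gold = (0.28/0.05)^(1/0.72) ≈ 10.9433.
y_gold = 10.9433^0.28 ≈ 1.9542, c_gold = y_gold − 0.05·k_gold ≈ 1.4070.
Gain: Δc = 1.4070 − 1.0894 ≈ 0.3176.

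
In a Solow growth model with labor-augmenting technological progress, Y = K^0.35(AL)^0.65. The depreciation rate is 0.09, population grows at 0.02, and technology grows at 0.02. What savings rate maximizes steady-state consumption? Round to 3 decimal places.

Capital per effective worker breaks even when investment replaces (n + g + δ)·k; here n + g + δ = 0.13.
At the golden rule MPK = n+g+δ, and in any Cobb-Douglas steady state s = (n+g+δ)·k/y = MPK·k/y = capital's share 0.35.

s_gold = 0.350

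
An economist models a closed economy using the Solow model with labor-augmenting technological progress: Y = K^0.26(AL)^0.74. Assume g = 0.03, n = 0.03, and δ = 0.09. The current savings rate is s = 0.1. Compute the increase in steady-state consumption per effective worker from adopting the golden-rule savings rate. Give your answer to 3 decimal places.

Δc ≈ 0.117

Capital per effective worker breaks even when investment replaces (n + g + δ)·k; here n + g + δ = 0.15.
Current steady state (s = 0.1): k* = (0.1/0.15)^(1/0.74) ≈ 0.5781, y* = 0.5781^0.26 ≈ 0.8672, c* = (1−0.1)·0.8672 ≈ 0.7805.
Golden rule sets MPK = n+g+δ: 0.26·k^(0.26−1) = 0.15, so k_gold = (0.26/0.15)^(1/0.74) ≈ 2.1029.
y_gold = 2.1029^0.26 ≈ 1.2132, c_gold = y_gold − 0.15·k_gold ≈ 0.8978.
Gain: Δc = 0.8978 − 0.7805 ≈ 0.1173.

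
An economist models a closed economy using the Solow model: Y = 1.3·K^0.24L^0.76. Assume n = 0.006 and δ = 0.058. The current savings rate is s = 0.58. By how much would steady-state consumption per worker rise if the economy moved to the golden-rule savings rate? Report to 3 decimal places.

Δc ≈ 0.440

n + δ = 0.006 + 0.058 = 0.064.
Current steady state (s = 0.58): k* = (0.58·1.3/0.064)^(1/0.76) ≈ 25.6722, y* = 1.3·25.6722^0.24 ≈ 2.8328, c* = (1−0.58)·2.8328 ≈ 1.1898.
Maximizing c = f(k) − (n+δ)·k gives f'(k) = n+δ, i.e. 0.24·1.3·k^(0.24−1) = 0.064, so k_gold = (0.24·1.3/0.064)^(1/0.76) ≈ 8.0395.
y_gold = 1.3·8.0395^0.24 ≈ 2.1439, c_gold = y_gold − 0.064·k_gold ≈ 1.6293.
Gain: Δc = 1.6293 − 1.1898 ≈ 0.4396.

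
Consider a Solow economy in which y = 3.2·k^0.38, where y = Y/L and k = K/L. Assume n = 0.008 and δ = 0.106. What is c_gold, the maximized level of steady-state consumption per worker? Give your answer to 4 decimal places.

c_gold ≈ 8.4649

The effective depreciation rate is n + δ = 0.008 + 0.106 = 0.114.
Setting f'(k) = n+δ gives 0.38·3.2·k^(0.38−1) = 0.114, hence k_gold = (0.38·3.2/0.114)^(1/0.62) ≈ 45.5104.
y_gold = 3.2·45.5104^0.38 ≈ 13.6531.
c_gold = y_gold − (n+δ)·k_gold = 13.6531 − 0.114·45.5104 ≈ 8.4649.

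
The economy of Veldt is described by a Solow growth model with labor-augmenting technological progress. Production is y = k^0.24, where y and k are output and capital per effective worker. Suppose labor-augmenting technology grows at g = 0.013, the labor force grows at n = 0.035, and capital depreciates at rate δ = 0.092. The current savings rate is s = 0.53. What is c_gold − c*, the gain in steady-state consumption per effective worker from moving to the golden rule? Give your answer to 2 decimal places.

Break-even investment rate: n + g + δ = 0.035 + 0.013 + 0.092 = 0.14.
Current steady state (s = 0.53): k* = (0.53/0.14)^(1/0.76) ≈ 5.7640, y* = 5.7640^0.24 ≈ 1.5226, c* = (1−0.53)·1.5226 ≈ 0.7156.
Setting f'(k) = n+g+δ gives 0.24·k^(0.24−1) = 0.14, hence k_gold = (0.24/0.14)^(1/0.76) ≈ 2.0324.
y_gold = 2.0324^0.24 ≈ 1.1856, c_gold = y_gold − 0.14·k_gold ≈ 0.9010.
Gain: Δc = 0.9010 − 0.7156 ≈ 0.1854.

Δc ≈ 0.19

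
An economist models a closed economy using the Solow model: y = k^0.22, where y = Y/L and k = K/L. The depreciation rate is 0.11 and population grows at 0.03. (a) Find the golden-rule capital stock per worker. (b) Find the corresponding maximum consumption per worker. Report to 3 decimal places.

n + δ = 0.03 + 0.11 = 0.14.
At the golden rule the marginal product of capital equals n+δ: 0.22·k^(0.22−1) = 0.14. Solving, k_gold = (0.22/0.14)^(1/0.78) ≈ 1.7851.
y_gold = 1.7851^0.22 ≈ 1.1360; c_gold = y_gold − 0.14·k_gold ≈ 0.8861.

(a) k_gold ≈ 1.785; (b) c_gold ≈ 0.886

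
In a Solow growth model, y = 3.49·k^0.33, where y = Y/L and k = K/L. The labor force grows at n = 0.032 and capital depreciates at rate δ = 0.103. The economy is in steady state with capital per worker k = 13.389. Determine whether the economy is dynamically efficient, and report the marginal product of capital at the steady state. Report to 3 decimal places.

dynamically efficient; MPK ≈ 0.202

Capital per worker breaks even when investment replaces (n + δ)·k; here n + δ = 0.135.
MPK = 0.33·3.49·k^(0.33−1) = 0.33·3.49·13.389^(-0.67) ≈ 0.2025.
MPK > 0.135, so the economy is dynamically efficient (under-saving).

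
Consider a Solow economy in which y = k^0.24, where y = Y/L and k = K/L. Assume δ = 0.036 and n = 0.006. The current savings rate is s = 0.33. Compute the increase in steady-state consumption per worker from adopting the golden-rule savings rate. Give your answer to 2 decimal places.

Capital per worker breaks even when investment replaces (n + δ)·k; here n + δ = 0.042.
Current steady state (s = 0.33): k* = (0.33/0.042)^(1/0.76) ≈ 15.0654, y* = 15.0654^0.24 ≈ 1.9174, c* = (1−0.33)·1.9174 ≈ 1.2847.
Setting f'(k) = n+δ gives 0.24·k^(0.24−1) = 0.042, hence k_gold = (0.24/0.042)^(1/0.76) ≈ 9.9084.
y_gold = 9.9084^0.24 ≈ 1.7340, c_gold = y_gold − 0.042·k_gold ≈ 1.3178.
Gain: Δc = 1.3178 − 1.2847 ≈ 0.0331.

Δc ≈ 0.03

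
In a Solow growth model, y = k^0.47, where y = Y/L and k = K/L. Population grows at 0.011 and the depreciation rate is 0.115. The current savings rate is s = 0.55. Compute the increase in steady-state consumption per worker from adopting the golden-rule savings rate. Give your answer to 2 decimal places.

Δc ≈ 0.04

The effective depreciation rate is n + δ = 0.011 + 0.115 = 0.126.
Current steady state (s = 0.55): k* = (0.55/0.126)^(1/0.53) ≈ 16.1262, y* = 16.1262^0.47 ≈ 3.6944, c* = (1−0.55)·3.6944 ≈ 1.6625.
Golden rule sets MPK = n+δ: 0.47·k^(0.47−1) = 0.126, so k_gold = (0.47/0.126)^(1/0.53) ≈ 11.9876.
y_gold = 11.9876^0.47 ≈ 3.2137, c_gold = y_gold − 0.126·k_gold ≈ 1.7033.
Gain: Δc = 1.7033 − 1.6625 ≈ 0.0408.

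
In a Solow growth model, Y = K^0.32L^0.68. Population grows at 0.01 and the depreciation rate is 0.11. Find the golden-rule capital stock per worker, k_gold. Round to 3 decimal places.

n + δ = 0.01 + 0.11 = 0.12.
At the golden rule the marginal product of capital equals n+δ: 0.32·k^(0.32−1) = 0.12. Solving, k_gold = (0.32/0.12)^(1/0.68) ≈ 4.2308.

k_gold ≈ 4.231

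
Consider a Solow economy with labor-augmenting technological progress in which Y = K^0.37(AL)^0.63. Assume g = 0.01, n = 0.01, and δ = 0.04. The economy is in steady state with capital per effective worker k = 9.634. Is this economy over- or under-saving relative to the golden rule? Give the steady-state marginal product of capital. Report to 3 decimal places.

under-saving; MPK ≈ 0.089

Break-even investment rate: n + g + δ = 0.01 + 0.01 + 0.04 = 0.06.
MPK = 0.37·k^(0.37−1) = 0.37·9.634^(-0.63) ≈ 0.0888.
MPK > 0.06, so the economy is dynamically efficient (under-saving).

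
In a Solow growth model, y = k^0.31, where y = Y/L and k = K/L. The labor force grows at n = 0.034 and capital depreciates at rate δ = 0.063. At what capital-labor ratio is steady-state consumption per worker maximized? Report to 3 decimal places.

n + δ = 0.034 + 0.063 = 0.097.
At the golden rule the marginal product of capital equals n+δ: 0.31·k^(0.31−1) = 0.097. Solving, k_gold = (0.31/0.097)^(1/0.69) ≈ 5.3863.

k_gold ≈ 5.386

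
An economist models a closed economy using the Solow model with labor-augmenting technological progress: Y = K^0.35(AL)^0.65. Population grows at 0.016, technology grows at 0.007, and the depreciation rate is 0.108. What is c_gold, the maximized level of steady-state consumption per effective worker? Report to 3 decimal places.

c_gold ≈ 1.103

The effective depreciation rate is n + g + δ = 0.016 + 0.007 + 0.108 = 0.131.
Setting f'(k) = n+g+δ gives 0.35·k^(0.35−1) = 0.131, hence k_gold = (0.35/0.131)^(1/0.65) ≈ 4.5353.
y_gold = 4.5353^0.35 ≈ 1.6975.
c_gold = y_gold − (n+g+δ)·k_gold = 1.6975 − 0.131·4.5353 ≈ 1.1034.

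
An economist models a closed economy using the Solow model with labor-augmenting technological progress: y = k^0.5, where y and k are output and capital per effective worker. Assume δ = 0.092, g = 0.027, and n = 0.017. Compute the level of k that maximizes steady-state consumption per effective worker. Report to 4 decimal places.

k_gold ≈ 13.5164

Break-even investment rate: n + g + δ = 0.017 + 0.027 + 0.092 = 0.136.
At the golden rule the marginal product of capital equals n+g+δ: 0.5·k^(0.5−1) = 0.136. Solving, k_gold = (0.5/0.136)^(1/0.5) ≈ 13.5164.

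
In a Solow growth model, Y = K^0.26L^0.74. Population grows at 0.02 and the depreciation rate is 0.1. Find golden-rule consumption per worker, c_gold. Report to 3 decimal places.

The effective depreciation rate is n + δ = 0.02 + 0.1 = 0.12.
Setting f'(k) = n+δ gives 0.26·k^(0.26−1) = 0.12, hence k_gold = (0.26/0.12)^(1/0.74) ≈ 2.8430.
y_gold = 2.8430^0.26 ≈ 1.3121.
c_gold = y_gold − (n+δ)·k_gold = 1.3121 − 0.12·2.8430 ≈ 0.9710.

c_gold ≈ 0.971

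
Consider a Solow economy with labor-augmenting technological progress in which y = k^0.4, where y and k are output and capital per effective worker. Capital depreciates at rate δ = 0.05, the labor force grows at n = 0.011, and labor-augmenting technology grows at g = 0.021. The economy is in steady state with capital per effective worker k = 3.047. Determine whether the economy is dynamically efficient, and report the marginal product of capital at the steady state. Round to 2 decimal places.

Capital per effective worker breaks even when investment replaces (n + g + δ)·k; here n + g + δ = 0.082.
MPK = 0.4·k^(0.4−1) = 0.4·3.047^(-0.6) ≈ 0.2050.
MPK > 0.082, so the economy is dynamically efficient (under-saving).

dynamically efficient; MPK ≈ 0.20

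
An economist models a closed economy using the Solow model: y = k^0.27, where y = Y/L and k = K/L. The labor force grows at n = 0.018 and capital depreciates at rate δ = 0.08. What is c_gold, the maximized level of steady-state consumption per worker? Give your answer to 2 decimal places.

c_gold ≈ 1.06

The effective depreciation rate is n + δ = 0.018 + 0.08 = 0.098.
At the golden rule the marginal product of capital equals n+δ: 0.27·k^(0.27−1) = 0.098. Solving, k_gold = (0.27/0.098)^(1/0.73) ≈ 4.0080.
y_gold = 4.0080^0.27 ≈ 1.4548.
c_gold = y_gold − (n+δ)·k_gold = 1.4548 − 0.098·4.0080 ≈ 1.0620.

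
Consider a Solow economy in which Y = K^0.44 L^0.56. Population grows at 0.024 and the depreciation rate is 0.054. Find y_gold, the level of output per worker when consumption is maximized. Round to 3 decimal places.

Break-even investment rate: n + δ = 0.024 + 0.054 = 0.078.
Golden rule sets MPK = n+δ: 0.44·k^(0.44−1) = 0.078, so k_gold = (0.44/0.078)^(1/0.56) ≈ 21.9640.
Output: y_gold = k_gold^0.44 = 21.9640^0.44 ≈ 3.8936.

y_gold ≈ 3.894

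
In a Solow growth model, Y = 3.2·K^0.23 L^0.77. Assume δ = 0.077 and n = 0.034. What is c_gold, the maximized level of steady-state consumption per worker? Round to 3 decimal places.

The effective depreciation rate is n + δ = 0.034 + 0.077 = 0.111.
At the golden rule the marginal product of capital equals n+δ: 0.23·3.2·k^(0.23−1) = 0.111. Solving, k_gold = (0.23·3.2/0.111)^(1/0.77) ≈ 11.6669.
y_gold = 3.2·11.6669^0.23 ≈ 5.6305.
c_gold = y_gold − (n+δ)·k_gold = 5.6305 − 0.111·11.6669 ≈ 4.3355.

c_gold ≈ 4.336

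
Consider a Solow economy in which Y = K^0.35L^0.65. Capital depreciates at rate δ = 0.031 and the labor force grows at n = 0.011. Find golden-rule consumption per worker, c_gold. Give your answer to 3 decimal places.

n + δ = 0.011 + 0.031 = 0.042.
At the golden rule the marginal product of capital equals n+δ: 0.35·k^(0.35−1) = 0.042. Solving, k_gold = (0.35/0.042)^(1/0.65) ≈ 26.1002.
y_gold = 26.1002^0.35 ≈ 3.1320.
c_gold = y_gold − (n+δ)·k_gold = 3.1320 − 0.042·26.1002 ≈ 2.0358.

c_gold ≈ 2.036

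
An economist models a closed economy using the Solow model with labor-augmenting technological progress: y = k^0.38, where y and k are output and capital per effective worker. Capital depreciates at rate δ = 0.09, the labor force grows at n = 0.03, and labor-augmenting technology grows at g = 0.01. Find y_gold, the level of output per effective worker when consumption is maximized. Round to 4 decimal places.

y_gold ≈ 1.9298

Capital per effective worker breaks even when investment replaces (n + g + δ)·k; here n + g + δ = 0.13.
Golden rule sets MPK = n+g+δ: 0.38·k^(0.38−1) = 0.13, so k_gold = (0.38/0.13)^(1/0.62) ≈ 5.6410.
Output: y_gold = k_gold^0.38 = 5.6410^0.38 ≈ 1.9298.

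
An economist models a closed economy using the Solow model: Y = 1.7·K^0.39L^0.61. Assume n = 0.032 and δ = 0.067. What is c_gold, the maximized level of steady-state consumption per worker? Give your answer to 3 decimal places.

c_gold ≈ 3.498

Break-even investment rate: n + δ = 0.032 + 0.067 = 0.099.
At the golden rule the marginal product of capital equals n+δ: 0.39·1.7·k^(0.39−1) = 0.099. Solving, k_gold = (0.39·1.7/0.099)^(1/0.61) ≈ 22.5891.
y_gold = 1.7·22.5891^0.39 ≈ 5.7342.
c_gold = y_gold − (n+δ)·k_gold = 5.7342 − 0.099·22.5891 ≈ 3.4978.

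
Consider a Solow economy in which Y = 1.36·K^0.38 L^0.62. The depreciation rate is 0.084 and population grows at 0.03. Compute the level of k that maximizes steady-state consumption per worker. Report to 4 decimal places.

k_gold ≈ 11.4482

The effective depreciation rate is n + δ = 0.03 + 0.084 = 0.114.
Maximizing c = f(k) − (n+δ)·k gives f'(k) = n+δ, i.e. 0.38·1.36·k^(0.38−1) = 0.114, so k_gold = (0.38·1.36/0.114)^(1/0.62) ≈ 11.4482.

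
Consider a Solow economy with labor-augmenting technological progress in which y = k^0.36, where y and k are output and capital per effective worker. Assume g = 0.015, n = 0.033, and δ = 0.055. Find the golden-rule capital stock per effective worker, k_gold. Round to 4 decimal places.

k_gold ≈ 7.0659

The effective depreciation rate is n + g + δ = 0.033 + 0.015 + 0.055 = 0.103.
At the golden rule the marginal product of capital equals n+g+δ: 0.36·k^(0.36−1) = 0.103. Solving, k_gold = (0.36/0.103)^(1/0.64) ≈ 7.0659.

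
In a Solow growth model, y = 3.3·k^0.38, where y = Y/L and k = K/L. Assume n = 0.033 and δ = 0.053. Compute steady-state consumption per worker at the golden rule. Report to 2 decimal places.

c_gold ≈ 10.57

Capital per worker breaks even when investment replaces (n + δ)·k; here n + δ = 0.086.
Maximizing c = f(k) − (n+δ)·k gives f'(k) = n+δ, i.e. 0.38·3.3·k^(0.38−1) = 0.086, so k_gold = (0.38·3.3/0.086)^(1/0.62) ≈ 75.3521.
y_gold = 3.3·75.3521^0.38 ≈ 17.0534.
c_gold = y_gold − (n+δ)·k_gold = 17.0534 − 0.086·75.3521 ≈ 10.5731.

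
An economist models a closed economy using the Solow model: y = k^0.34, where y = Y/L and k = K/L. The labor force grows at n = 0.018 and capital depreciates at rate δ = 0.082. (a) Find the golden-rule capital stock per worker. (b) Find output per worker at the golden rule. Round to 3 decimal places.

Break-even investment rate: n + δ = 0.018 + 0.082 = 0.1.
Maximizing c = f(k) − (n+δ)·k gives f'(k) = n+δ, i.e. 0.34·k^(0.34−1) = 0.1, so k_gold = (0.34/0.1)^(1/0.66) ≈ 6.3866.
y_gold = 6.3866^0.34 ≈ 1.8784.

(a) k_gold ≈ 6.387; (b) y_gold ≈ 1.878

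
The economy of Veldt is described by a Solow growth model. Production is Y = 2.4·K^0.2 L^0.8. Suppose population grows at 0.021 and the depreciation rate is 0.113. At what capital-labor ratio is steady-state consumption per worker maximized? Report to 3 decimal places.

k_gold ≈ 4.928

Capital per worker breaks even when investment replaces (n + δ)·k; here n + δ = 0.134.
Golden rule sets MPK = n+δ: 0.2·2.4·k^(0.2−1) = 0.134, so k_gold = (0.2·2.4/0.134)^(1/0.8) ≈ 4.9280.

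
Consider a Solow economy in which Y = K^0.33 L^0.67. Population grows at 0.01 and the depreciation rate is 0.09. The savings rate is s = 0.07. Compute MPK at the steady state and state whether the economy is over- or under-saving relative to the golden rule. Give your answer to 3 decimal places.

Capital per worker breaks even when investment replaces (n + δ)·k; here n + δ = 0.1.
Steady-state k*: s·k^0.33 = 0.1·k gives k* = (0.07/0.1)^(1/0.67) ≈ 0.5872.
MPK = 0.33·0.5872^(-0.67) ≈ 0.4714.
MPK > n+δ = 0.1, so the economy is dynamically efficient (under-saving).

under-saving; MPK ≈ 0.471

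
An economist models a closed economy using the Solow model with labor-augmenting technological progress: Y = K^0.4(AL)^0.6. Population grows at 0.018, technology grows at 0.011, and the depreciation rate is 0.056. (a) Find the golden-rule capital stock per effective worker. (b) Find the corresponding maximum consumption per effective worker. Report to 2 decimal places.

(a) k_gold ≈ 13.22; (b) c_gold ≈ 1.68

Capital per effective worker breaks even when investment replaces (n + g + δ)·k; here n + g + δ = 0.085.
Setting f'(k) = n+g+δ gives 0.4·k^(0.4−1) = 0.085, hence k_gold = (0.4/0.085)^(1/0.6) ≈ 13.2150.
y_gold = 13.2150^0.4 ≈ 2.8082; c_gold = y_gold − 0.085·k_gold ≈ 1.6849.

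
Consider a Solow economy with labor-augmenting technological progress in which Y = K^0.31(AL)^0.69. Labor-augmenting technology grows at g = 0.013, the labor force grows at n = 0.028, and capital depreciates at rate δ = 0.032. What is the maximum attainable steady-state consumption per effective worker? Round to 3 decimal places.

Capital per effective worker breaks even when investment replaces (n + g + δ)·k; here n + g + δ = 0.073.
Golden rule sets MPK = n+g+δ: 0.31·k^(0.31−1) = 0.073, so k_gold = (0.31/0.073)^(1/0.69) ≈ 8.1321.
y_gold = 8.1321^0.31 ≈ 1.9150.
c_gold = y_gold − (n+g+δ)·k_gold = 1.9150 − 0.073·8.1321 ≈ 1.3213.

c_gold ≈ 1.321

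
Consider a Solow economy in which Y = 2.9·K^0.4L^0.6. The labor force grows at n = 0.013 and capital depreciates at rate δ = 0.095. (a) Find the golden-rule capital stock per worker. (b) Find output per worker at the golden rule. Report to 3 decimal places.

n + δ = 0.013 + 0.095 = 0.108.
At the golden rule the marginal product of capital equals n+δ: 0.4·2.9·k^(0.4−1) = 0.108. Solving, k_gold = (0.4·2.9/0.108)^(1/0.6) ≈ 52.2866.
y_gold = 2.9·52.2866^0.4 ≈ 14.1174.

(a) k_gold ≈ 52.287; (b) y_gold ≈ 14.117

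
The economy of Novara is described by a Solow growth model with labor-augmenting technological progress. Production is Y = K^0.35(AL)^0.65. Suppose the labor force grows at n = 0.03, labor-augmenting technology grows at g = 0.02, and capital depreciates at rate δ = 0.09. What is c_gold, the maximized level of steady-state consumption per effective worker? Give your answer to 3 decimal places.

c_gold ≈ 1.065

n + g + δ = 0.03 + 0.02 + 0.09 = 0.14.
Maximizing c = f(k) − (n+g+δ)·k gives f'(k) = n+g+δ, i.e. 0.35·k^(0.35−1) = 0.14, so k_gold = (0.35/0.14)^(1/0.65) ≈ 4.0946.
y_gold = 4.0946^0.35 ≈ 1.6379.
c_gold = y_gold − (n+g+δ)·k_gold = 1.6379 − 0.14·4.0946 ≈ 1.0646.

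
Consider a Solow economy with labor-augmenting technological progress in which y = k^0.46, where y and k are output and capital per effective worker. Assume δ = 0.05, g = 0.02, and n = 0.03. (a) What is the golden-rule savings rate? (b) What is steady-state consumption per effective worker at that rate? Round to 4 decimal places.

Capital per effective worker breaks even when investment replaces (n + g + δ)·k; here n + g + δ = 0.1.
For Cobb-Douglas, s_gold equals capital's share: s_gold = 0.46.
At the golden rule the marginal product of capital equals n+g+δ: 0.46·k^(0.46−1) = 0.1. Solving, k_gold = (0.46/0.1)^(1/0.54) ≈ 16.8783.
y_gold = 16.8783^0.46 ≈ 3.6692; c_gold = (1−0.46)·y_gold ≈ 1.9814.

(a) s_gold = 0.4600; (b) c_gold ≈ 1.9814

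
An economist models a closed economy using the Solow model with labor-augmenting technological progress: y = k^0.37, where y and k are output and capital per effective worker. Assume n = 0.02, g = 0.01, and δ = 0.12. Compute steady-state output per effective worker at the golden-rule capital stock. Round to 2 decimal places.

The effective depreciation rate is n + g + δ = 0.02 + 0.01 + 0.12 = 0.15.
Setting f'(k) = n+g+δ gives 0.37·k^(0.37−1) = 0.15, hence k_gold = (0.37/0.15)^(1/0.63) ≈ 4.1918.
Output: y_gold = k_gold^0.37 = 4.1918^0.37 ≈ 1.6994.

y_gold ≈ 1.70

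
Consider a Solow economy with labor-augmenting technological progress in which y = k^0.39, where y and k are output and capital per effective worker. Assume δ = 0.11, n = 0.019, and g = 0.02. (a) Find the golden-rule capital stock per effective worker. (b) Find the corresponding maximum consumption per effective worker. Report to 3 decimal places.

The effective depreciation rate is n + g + δ = 0.019 + 0.02 + 0.11 = 0.149.
At the golden rule the marginal product of capital equals n+g+δ: 0.39·k^(0.39−1) = 0.149. Solving, k_gold = (0.39/0.149)^(1/0.61) ≈ 4.8422.
y_gold = 4.8422^0.39 ≈ 1.8500; c_gold = y_gold − 0.149·k_gold ≈ 1.1285.

(a) k_gold ≈ 4.842; (b) c_gold ≈ 1.128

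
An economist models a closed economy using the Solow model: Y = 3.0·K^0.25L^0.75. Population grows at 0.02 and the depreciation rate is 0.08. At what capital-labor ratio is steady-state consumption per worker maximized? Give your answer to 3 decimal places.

k_gold ≈ 14.681

n + δ = 0.02 + 0.08 = 0.1.
Maximizing c = f(k) − (n+δ)·k gives f'(k) = n+δ, i.e. 0.25·3.0·k^(0.25−1) = 0.1, so k_gold = (0.25·3.0/0.1)^(1/0.75) ≈ 14.6808.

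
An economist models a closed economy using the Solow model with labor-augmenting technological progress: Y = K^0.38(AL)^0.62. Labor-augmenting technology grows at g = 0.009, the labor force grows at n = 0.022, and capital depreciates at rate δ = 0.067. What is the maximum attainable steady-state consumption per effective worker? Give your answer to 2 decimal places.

Break-even investment rate: n + g + δ = 0.022 + 0.009 + 0.067 = 0.098.
Setting f'(k) = n+g+δ gives 0.38·k^(0.38−1) = 0.098, hence k_gold = (0.38/0.098)^(1/0.62) ≈ 8.8979.
y_gold = 8.8979^0.38 ≈ 2.2947.
c_gold = y_gold − (n+g+δ)·k_gold = 2.2947 − 0.098·8.8979 ≈ 1.4227.

c_gold ≈ 1.42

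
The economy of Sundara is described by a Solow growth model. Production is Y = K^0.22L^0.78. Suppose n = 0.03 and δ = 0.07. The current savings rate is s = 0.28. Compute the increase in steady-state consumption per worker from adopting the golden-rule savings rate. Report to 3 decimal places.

Capital per worker breaks even when investment replaces (n + δ)·k; here n + δ = 0.1.
Current steady state (s = 0.28): k* = (0.28/0.1)^(1/0.78) ≈ 3.7435, y* = 3.7435^0.22 ≈ 1.3370, c* = (1−0.28)·1.3370 ≈ 0.9626.
Golden rule sets MPK = n+δ: 0.22·k^(0.22−1) = 0.1, so k_gold = (0.22/0.1)^(1/0.78) ≈ 2.7479.
y_gold = 2.7479^0.22 ≈ 1.2491, c_gold = y_gold − 0.1·k_gold ≈ 0.9743.
Gain: Δc = 0.9743 − 0.9626 ≈ 0.0116.

Δc ≈ 0.012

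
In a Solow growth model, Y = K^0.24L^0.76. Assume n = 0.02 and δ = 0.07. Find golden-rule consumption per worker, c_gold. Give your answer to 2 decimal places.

c_gold ≈ 1.04

n + δ = 0.02 + 0.07 = 0.09.
At the golden rule the marginal product of capital equals n+δ: 0.24·k^(0.24−1) = 0.09. Solving, k_gold = (0.24/0.09)^(1/0.76) ≈ 3.6348.
y_gold = 3.6348^0.24 ≈ 1.3631.
c_gold = y_gold − (n+δ)·k_gold = 1.3631 − 0.09·3.6348 ≈ 1.0359.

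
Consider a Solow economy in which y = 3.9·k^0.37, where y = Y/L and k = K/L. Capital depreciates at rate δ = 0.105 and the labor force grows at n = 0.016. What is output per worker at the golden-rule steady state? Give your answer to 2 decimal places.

y_gold ≈ 16.72

Break-even investment rate: n + δ = 0.016 + 0.105 = 0.121.
Golden rule sets MPK = n+δ: 0.37·3.9·k^(0.37−1) = 0.121, so k_gold = (0.37·3.9/0.121)^(1/0.63) ≈ 51.1328.
Output: y_gold = 3.9·k_gold^0.37 = 3.9·51.1328^0.37 ≈ 16.7218.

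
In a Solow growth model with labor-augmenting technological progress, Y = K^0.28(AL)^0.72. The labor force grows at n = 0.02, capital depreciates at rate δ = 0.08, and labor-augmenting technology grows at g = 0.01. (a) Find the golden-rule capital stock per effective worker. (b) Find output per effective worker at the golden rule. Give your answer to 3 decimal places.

n + g + δ = 0.02 + 0.01 + 0.08 = 0.11.
At the golden rule the marginal product of capital equals n+g+δ: 0.28·k^(0.28−1) = 0.11. Solving, k_gold = (0.28/0.11)^(1/0.72) ≈ 3.6607.
y_gold = 3.6607^0.28 ≈ 1.4381.

(a) k_gold ≈ 3.661; (b) y_gold ≈ 1.438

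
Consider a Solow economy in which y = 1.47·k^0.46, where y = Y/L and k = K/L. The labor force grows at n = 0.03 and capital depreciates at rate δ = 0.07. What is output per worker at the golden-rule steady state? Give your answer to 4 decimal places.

y_gold ≈ 7.4889

Break-even investment rate: n + δ = 0.03 + 0.07 = 0.1.
Golden rule sets MPK = n+δ: 0.46·1.47·k^(0.46−1) = 0.1, so k_gold = (0.46·1.47/0.1)^(1/0.54) ≈ 34.4490.
Output: y_gold = 1.47·k_gold^0.46 = 1.47·34.4490^0.46 ≈ 7.4889.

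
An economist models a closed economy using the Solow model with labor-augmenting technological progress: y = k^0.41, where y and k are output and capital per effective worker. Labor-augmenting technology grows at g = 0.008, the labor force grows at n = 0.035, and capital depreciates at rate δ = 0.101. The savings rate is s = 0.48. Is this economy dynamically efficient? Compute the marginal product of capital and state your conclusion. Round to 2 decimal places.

Capital per effective worker breaks even when investment replaces (n + g + δ)·k; here n + g + δ = 0.144.
Steady-state k*: s·k^0.41 = 0.144·k gives k* = (0.48/0.144)^(1/0.59) ≈ 7.6955.
MPK = 0.41·7.6955^(-0.59) ≈ 0.1230.
MPK < n+g+δ = 0.144, so the economy is dynamically inefficient (over-saving).

dynamically inefficient; MPK ≈ 0.12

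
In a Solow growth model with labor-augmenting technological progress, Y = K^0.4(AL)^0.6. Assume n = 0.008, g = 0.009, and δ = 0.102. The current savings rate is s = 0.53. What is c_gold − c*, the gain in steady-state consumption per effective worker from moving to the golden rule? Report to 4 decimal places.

Break-even investment rate: n + g + δ = 0.008 + 0.009 + 0.102 = 0.119.
Current steady state (s = 0.53): k* = (0.53/0.119)^(1/0.6) ≈ 12.0563, y* = 12.0563^0.4 ≈ 2.7070, c* = (1−0.53)·2.7070 ≈ 1.2723.
Golden rule sets MPK = n+g+δ: 0.4·k^(0.4−1) = 0.119, so k_gold = (0.4/0.119)^(1/0.6) ≈ 7.5426.
y_gold = 7.5426^0.4 ≈ 2.2439, c_gold = y_gold − 0.119·k_gold ≈ 1.3464.
Gain: Δc = 1.3464 − 1.2723 ≈ 0.0741.

Δc ≈ 0.0741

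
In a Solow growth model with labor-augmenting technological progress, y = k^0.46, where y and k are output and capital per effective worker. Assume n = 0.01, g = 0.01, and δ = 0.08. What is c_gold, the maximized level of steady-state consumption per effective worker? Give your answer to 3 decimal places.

Capital per effective worker breaks even when investment replaces (n + g + δ)·k; here n + g + δ = 0.1.
Maximizing c = f(k) − (n+g+δ)·k gives f'(k) = n+g+δ, i.e. 0.46·k^(0.46−1) = 0.1, so k_gold = (0.46/0.1)^(1/0.54) ≈ 16.8783.
y_gold = 16.8783^0.46 ≈ 3.6692.
c_gold = y_gold − (n+g+δ)·k_gold = 3.6692 − 0.1·16.8783 ≈ 1.9814.

c_gold ≈ 1.981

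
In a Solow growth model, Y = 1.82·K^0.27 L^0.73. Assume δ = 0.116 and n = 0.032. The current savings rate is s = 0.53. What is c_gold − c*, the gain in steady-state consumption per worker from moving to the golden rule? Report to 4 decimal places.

Δc ≈ 0.3598

Break-even investment rate: n + δ = 0.032 + 0.116 = 0.148.
Current steady state (s = 0.53): k* = (0.53·1.82/0.148)^(1/0.73) ≈ 13.0372, y* = 1.82·13.0372^0.27 ≈ 3.6406, c* = (1−0.53)·3.6406 ≈ 1.7111.
Golden rule sets MPK = n+δ: 0.27·1.82·k^(0.27−1) = 0.148, so k_gold = (0.27·1.82/0.148)^(1/0.73) ≈ 5.1753.
y_gold = 1.82·5.1753^0.27 ≈ 2.8368, c_gold = y_gold − 0.148·k_gold ≈ 2.0709.
Gain: Δc = 2.0709 − 1.7111 ≈ 0.3598.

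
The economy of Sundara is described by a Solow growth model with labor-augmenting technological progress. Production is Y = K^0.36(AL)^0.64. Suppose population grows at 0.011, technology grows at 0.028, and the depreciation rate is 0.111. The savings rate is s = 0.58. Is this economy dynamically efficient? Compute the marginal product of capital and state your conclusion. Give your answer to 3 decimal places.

The effective depreciation rate is n + g + δ = 0.011 + 0.028 + 0.111 = 0.15.
Steady-state k*: s·k^0.36 = 0.15·k gives k* = (0.58/0.15)^(1/0.64) ≈ 8.2740.
MPK = 0.36·8.2740^(-0.64) ≈ 0.0931.
MPK < n+g+δ = 0.15, so the economy is dynamically inefficient (over-saving).

dynamically inefficient; MPK ≈ 0.093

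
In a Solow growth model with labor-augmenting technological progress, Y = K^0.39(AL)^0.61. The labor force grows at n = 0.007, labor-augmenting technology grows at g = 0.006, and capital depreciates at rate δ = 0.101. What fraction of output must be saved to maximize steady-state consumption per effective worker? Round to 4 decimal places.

The effective depreciation rate is n + g + δ = 0.007 + 0.006 + 0.101 = 0.114.
At the golden rule MPK = n+g+δ, and in any Cobb-Douglas steady state s = (n+g+δ)·k/y = MPK·k/y = capital's share 0.39.

s_gold = 0.3900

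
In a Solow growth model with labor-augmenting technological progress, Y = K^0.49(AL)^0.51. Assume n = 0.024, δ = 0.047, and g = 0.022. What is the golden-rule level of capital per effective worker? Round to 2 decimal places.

k_gold ≈ 26.01

n + g + δ = 0.024 + 0.022 + 0.047 = 0.093.
Setting f'(k) = n+g+δ gives 0.49·k^(0.49−1) = 0.093, hence k_gold = (0.49/0.093)^(1/0.51) ≈ 26.0090.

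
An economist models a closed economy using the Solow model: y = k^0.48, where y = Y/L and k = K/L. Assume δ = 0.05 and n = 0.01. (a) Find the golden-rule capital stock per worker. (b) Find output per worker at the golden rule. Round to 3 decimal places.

Capital per worker breaks even when investment replaces (n + δ)·k; here n + δ = 0.06.
At the golden rule the marginal product of capital equals n+δ: 0.48·k^(0.48−1) = 0.06. Solving, k_gold = (0.48/0.06)^(1/0.52) ≈ 54.5395.
y_gold = 54.5395^0.48 ≈ 6.8174.

(a) k_gold ≈ 54.540; (b) y_gold ≈ 6.817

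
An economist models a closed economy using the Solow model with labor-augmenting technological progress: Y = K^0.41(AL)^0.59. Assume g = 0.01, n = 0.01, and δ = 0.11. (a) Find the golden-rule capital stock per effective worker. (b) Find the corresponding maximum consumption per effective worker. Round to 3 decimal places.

(a) k_gold ≈ 7.006; (b) c_gold ≈ 1.311

n + g + δ = 0.01 + 0.01 + 0.11 = 0.13.
Maximizing c = f(k) − (n+g+δ)·k gives f'(k) = n+g+δ, i.e. 0.41·k^(0.41−1) = 0.13, so k_gold = (0.41/0.13)^(1/0.59) ≈ 7.0064.
y_gold = 7.0064^0.41 ≈ 2.2215; c_gold = y_gold − 0.13·k_gold ≈ 1.3107.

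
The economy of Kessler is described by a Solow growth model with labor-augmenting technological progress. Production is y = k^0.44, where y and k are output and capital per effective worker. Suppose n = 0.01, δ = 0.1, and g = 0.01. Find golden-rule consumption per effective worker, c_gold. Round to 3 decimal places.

The effective depreciation rate is n + g + δ = 0.01 + 0.01 + 0.1 = 0.12.
Golden rule sets MPK = n+g+δ: 0.44·k^(0.44−1) = 0.12, so k_gold = (0.44/0.12)^(1/0.56) ≈ 10.1772.
y_gold = 10.1772^0.44 ≈ 2.7756.
c_gold = y_gold − (n+g+δ)·k_gold = 2.7756 − 0.12·10.1772 ≈ 1.5543.

c_gold ≈ 1.554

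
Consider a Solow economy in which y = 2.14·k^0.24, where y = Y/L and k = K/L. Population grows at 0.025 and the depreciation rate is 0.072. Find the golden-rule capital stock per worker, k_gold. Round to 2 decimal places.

k_gold ≈ 8.96

Break-even investment rate: n + δ = 0.025 + 0.072 = 0.097.
At the golden rule the marginal product of capital equals n+δ: 0.24·2.14·k^(0.24−1) = 0.097. Solving, k_gold = (0.24·2.14/0.097)^(1/0.76) ≈ 8.9627.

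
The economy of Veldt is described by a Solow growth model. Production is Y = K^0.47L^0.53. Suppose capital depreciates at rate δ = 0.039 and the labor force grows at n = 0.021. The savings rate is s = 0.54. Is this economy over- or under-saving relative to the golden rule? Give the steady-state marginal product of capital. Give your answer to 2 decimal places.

n + δ = 0.021 + 0.039 = 0.06.
Steady-state k*: s·k^0.47 = 0.06·k gives k* = (0.54/0.06)^(1/0.53) ≈ 63.1622.
MPK = 0.47·63.1622^(-0.53) ≈ 0.0522.
MPK < n+δ = 0.06, so the economy is dynamically inefficient (over-saving).

over-saving; MPK ≈ 0.05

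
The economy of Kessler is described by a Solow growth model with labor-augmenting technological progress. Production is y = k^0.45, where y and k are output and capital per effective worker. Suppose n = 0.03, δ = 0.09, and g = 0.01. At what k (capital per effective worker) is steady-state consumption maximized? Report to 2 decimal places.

k_gold ≈ 9.56

n + g + δ = 0.03 + 0.01 + 0.09 = 0.13.
Setting f'(k) = n+g+δ gives 0.45·k^(0.45−1) = 0.13, hence k_gold = (0.45/0.13)^(1/0.55) ≈ 9.5607.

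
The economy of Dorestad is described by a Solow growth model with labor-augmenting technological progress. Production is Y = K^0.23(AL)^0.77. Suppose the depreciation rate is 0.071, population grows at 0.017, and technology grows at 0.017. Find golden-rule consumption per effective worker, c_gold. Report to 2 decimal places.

Break-even investment rate: n + g + δ = 0.017 + 0.017 + 0.071 = 0.105.
Setting f'(k) = n+g+δ gives 0.23·k^(0.23−1) = 0.105, hence k_gold = (0.23/0.105)^(1/0.77) ≈ 2.7686.
y_gold = 2.7686^0.23 ≈ 1.2639.
c_gold = y_gold − (n+g+δ)·k_gold = 1.2639 − 0.105·2.7686 ≈ 0.9732.

c_gold ≈ 0.97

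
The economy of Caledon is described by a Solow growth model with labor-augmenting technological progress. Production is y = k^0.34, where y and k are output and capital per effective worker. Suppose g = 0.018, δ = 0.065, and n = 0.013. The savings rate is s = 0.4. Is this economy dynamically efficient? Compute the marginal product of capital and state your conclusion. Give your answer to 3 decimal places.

Capital per effective worker breaks even when investment replaces (n + g + δ)·k; here n + g + δ = 0.096.
Steady-state k*: s·k^0.34 = 0.096·k gives k* = (0.4/0.096)^(1/0.66) ≈ 8.6911.
MPK = 0.34·8.6911^(-0.66) ≈ 0.0816.
MPK < n+g+δ = 0.096, so the economy is dynamically inefficient (over-saving).

dynamically inefficient; MPK ≈ 0.082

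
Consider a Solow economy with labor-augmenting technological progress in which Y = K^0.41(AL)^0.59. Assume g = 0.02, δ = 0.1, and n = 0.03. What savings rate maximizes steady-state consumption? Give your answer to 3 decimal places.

The effective depreciation rate is n + g + δ = 0.03 + 0.02 + 0.1 = 0.15.
At the golden rule MPK = n+g+δ, and in any Cobb-Douglas steady state s = (n+g+δ)·k/y = MPK·k/y = capital's share 0.41.

s_gold = 0.410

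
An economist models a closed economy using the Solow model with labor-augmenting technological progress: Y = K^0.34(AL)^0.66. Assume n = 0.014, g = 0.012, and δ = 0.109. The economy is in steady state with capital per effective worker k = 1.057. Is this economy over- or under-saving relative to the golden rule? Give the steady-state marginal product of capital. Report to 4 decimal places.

Capital per effective worker breaks even when investment replaces (n + g + δ)·k; here n + g + δ = 0.135.
MPK = 0.34·k^(0.34−1) = 0.34·1.057^(-0.66) ≈ 0.3278.
MPK > 0.135, so the economy is dynamically efficient (under-saving).

under-saving; MPK ≈ 0.3278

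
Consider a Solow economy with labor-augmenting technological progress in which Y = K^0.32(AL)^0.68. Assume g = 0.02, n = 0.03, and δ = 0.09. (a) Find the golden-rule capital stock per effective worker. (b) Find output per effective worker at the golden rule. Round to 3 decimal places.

n + g + δ = 0.03 + 0.02 + 0.09 = 0.14.
Maximizing c = f(k) − (n+g+δ)·k gives f'(k) = n+g+δ, i.e. 0.32·k^(0.32−1) = 0.14, so k_gold = (0.32/0.14)^(1/0.68) ≈ 3.3727.
y_gold = 3.3727^0.32 ≈ 1.4755.

(a) k_gold ≈ 3.373; (b) y_gold ≈ 1.476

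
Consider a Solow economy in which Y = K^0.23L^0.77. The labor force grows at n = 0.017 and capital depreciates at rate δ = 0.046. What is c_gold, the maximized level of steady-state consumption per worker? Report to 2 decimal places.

c_gold ≈ 1.13

Break-even investment rate: n + δ = 0.017 + 0.046 = 0.063.
Golden rule sets MPK = n+δ: 0.23·k^(0.23−1) = 0.063, so k_gold = (0.23/0.063)^(1/0.77) ≈ 5.3749.
y_gold = 5.3749^0.23 ≈ 1.4723.
c_gold = y_gold − (n+δ)·k_gold = 1.4723 − 0.063·5.3749 ≈ 1.1336.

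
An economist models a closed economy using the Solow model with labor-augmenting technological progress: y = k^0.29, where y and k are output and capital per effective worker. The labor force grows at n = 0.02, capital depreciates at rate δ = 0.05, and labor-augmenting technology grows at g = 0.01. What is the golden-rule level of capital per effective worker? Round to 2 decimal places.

k_gold ≈ 6.13

Break-even investment rate: n + g + δ = 0.02 + 0.01 + 0.05 = 0.08.
At the golden rule the marginal product of capital equals n+g+δ: 0.29·k^(0.29−1) = 0.08. Solving, k_gold = (0.29/0.08)^(1/0.71) ≈ 6.1342.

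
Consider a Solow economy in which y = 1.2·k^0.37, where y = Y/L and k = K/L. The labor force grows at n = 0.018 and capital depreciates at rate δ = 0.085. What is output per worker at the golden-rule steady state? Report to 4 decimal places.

y_gold ≈ 2.8304

Capital per worker breaks even when investment replaces (n + δ)·k; here n + δ = 0.103.
At the golden rule the marginal product of capital equals n+δ: 0.37·1.2·k^(0.37−1) = 0.103. Solving, k_gold = (0.37·1.2/0.103)^(1/0.63) ≈ 10.1675.
Output: y_gold = 1.2·k_gold^0.37 = 1.2·10.1675^0.37 ≈ 2.8304.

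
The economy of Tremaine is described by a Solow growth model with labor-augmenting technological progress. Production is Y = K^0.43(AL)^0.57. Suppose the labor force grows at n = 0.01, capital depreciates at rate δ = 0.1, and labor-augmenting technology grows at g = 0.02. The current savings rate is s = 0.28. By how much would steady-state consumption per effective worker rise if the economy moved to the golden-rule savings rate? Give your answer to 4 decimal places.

Δc ≈ 0.1210

Capital per effective worker breaks even when investment replaces (n + g + δ)·k; here n + g + δ = 0.13.
Current steady state (s = 0.28): k* = (0.28/0.13)^(1/0.57) ≈ 3.8423, y* = 3.8423^0.43 ≈ 1.7839, c* = (1−0.28)·1.7839 ≈ 1.2844.
Maximizing c = f(k) − (n+g+δ)·k gives f'(k) = n+g+δ, i.e. 0.43·k^(0.43−1) = 0.13, so k_gold = (0.43/0.13)^(1/0.57) ≈ 8.1554.
y_gold = 8.1554^0.43 ≈ 2.4656, c_gold = y_gold − 0.13·k_gold ≈ 1.4054.
Gain: Δc = 1.4054 − 1.2844 ≈ 0.1210.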